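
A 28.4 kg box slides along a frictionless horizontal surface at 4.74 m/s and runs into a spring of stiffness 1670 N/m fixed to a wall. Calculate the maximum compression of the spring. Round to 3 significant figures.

Conservation of energy between contact and max compression: ½mv² = ½kx²
x = v√(m/k) = 4.74 × √(28.4/1670) = 0.6181 m

x = 0.618 m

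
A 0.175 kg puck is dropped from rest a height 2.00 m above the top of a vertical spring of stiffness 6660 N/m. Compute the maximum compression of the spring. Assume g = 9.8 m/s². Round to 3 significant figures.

Measuring PE from the top of the relaxed spring, at max compression the puck has dropped H + x with zero KE, so:
mg(H + x) = ½kx²
½(6660)x² − (0.175)(9.8)x − (0.175)(9.8)(2.00) = 0
3330x² − 1.715x − 3.430 = 0
x = [1.715 + √(2.941 + 45688)]/(2 × 3330) = 0.03235 m

x = 0.0324 m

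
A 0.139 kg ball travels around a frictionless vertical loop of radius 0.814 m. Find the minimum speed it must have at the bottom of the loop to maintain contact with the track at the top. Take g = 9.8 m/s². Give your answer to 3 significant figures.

v = 6.32 m/s

At the top: mg = mv_top²/r ⇒ v_top² = gr = 7.977 m²/s²
Energy from bottom to top (height 2r): ½mv_bot² = ½mv_top² + mg(2r)
v_bot² = gr + 4gr = 5gr = 39.89
v_bot = √(5gr) = 6.316 m/s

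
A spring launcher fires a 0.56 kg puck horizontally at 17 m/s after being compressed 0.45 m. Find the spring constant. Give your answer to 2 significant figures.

k = 800 N/m

Spring PE at full compression equals KE at release: ½kx² = ½mv²
k = mv²/x² = (0.56)(17)²/(0.45)² = 799.2 N/m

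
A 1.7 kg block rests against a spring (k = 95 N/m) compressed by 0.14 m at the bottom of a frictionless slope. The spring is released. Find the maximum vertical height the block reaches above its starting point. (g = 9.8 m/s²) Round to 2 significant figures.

h = 0.056 m

All spring PE becomes gravitational PE at the highest point: ½kx² = mgh
h = kx²/(2mg) = (95)(0.14)²/(2 × 1.7 × 9.8) = 0.05588 m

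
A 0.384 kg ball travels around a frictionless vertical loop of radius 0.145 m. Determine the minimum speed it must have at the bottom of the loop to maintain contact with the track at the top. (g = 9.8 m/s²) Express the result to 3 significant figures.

At the top: mg = mv_top²/r ⇒ v_top² = gr = 1.421 m²/s²
Energy from bottom to top (height 2r): ½mv_bot² = ½mv_top² + mg(2r)
v_bot² = gr + 4gr = 5gr = 7.105
v_bot = √(5gr) = 2.666 m/s

v = 2.67 m/s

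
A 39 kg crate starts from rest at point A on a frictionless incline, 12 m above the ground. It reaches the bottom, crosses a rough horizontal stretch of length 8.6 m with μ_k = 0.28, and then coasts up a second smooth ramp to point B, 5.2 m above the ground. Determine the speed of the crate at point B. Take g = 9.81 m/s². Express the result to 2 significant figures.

v = 9.3 m/s

Energy at A: mgh₁ = (39)(9.81)(12) = 4591.1 J
Friction loss: W_f = μ_k mg d = 921.3 J
At B: ½mv² + mgh₂ = mgh₁ − W_f
½mv² = 4591.1 − 921.3 − 1989.5 = 1680.3 J
v = √(2 × 1680.3/39) = 9.283 m/s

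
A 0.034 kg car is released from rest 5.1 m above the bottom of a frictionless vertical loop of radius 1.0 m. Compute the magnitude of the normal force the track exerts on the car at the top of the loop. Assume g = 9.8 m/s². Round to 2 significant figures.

Energy from release to top (height 2r): mgh = ½mv_top² + mg(2r)
v_top² = 2g(h − 2r) = 2(9.8)(5.1 − 2.000) = 60.760 m²/s²
At the top, both N and weight point toward the centre: N + mg = mv_top²/r
N = m(v_top²/r − g) = 0.034(60.760/1.0 − 9.8) = 1.733 N

N = 1.7 N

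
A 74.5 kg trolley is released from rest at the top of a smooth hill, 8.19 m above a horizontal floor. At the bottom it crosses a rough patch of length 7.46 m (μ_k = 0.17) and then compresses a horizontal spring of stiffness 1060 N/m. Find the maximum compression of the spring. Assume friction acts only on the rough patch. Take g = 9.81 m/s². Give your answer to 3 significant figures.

x = 3.09 m

Initial energy: E₁ = mgh = (74.5)(9.81)(8.19) = 5985.6 J
Friction removes W_f = μ_k mg d = (0.17)(74.5)(9.81)(7.46) = 926.9 J
Energy reaching the spring: E = 5985.6 − 926.9 = 5058.8 J
At max compression ½kx² = E ⇒ x = √(2E/k) = √(2 × 5058.8/1060) = 3.089 m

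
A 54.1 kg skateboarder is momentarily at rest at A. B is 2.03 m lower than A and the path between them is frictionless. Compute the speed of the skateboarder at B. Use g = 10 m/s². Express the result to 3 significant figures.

By conservation of mechanical energy, mgh = ½mv²
v = √(2gh) = √(2 × 10 × 2.03) = √40.600 = 6.372 m/s

v = 6.37 m/s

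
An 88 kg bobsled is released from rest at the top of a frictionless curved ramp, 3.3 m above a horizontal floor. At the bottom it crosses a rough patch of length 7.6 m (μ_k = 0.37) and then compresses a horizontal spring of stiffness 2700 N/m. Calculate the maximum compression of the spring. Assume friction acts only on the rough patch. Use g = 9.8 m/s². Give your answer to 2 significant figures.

x = 0.56 m

Initial energy: E₁ = mgh = (88)(9.8)(3.3) = 2845.9 J
Friction removes W_f = μ_k mg d = (0.37)(88)(9.8)(7.6) = 2425 J
Energy reaching the spring: E = 2845.9 − 2425 = 420.85 J
At max compression ½kx² = E ⇒ x = √(2E/k) = √(2 × 420.85/2700) = 0.5583 m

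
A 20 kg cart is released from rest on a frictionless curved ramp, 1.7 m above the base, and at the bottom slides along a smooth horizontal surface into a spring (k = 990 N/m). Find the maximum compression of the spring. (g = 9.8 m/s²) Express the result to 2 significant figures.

x = 0.82 m

Energy conservation (no friction) from release to max compression: mgh = ½kx²
x = √(2mgh/k) = √(2 × 20 × 9.8 × 1.7 / 990) = 0.8204 m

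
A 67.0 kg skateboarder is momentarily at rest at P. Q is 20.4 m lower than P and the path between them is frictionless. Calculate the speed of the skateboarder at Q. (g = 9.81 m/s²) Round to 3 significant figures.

v = 20.0 m/s

Mechanical energy is conserved (no friction): mgh = ½mv²
v = √(2gh) = √(2 × 9.81 × 20.4) = √400.25 = 20.01 m/s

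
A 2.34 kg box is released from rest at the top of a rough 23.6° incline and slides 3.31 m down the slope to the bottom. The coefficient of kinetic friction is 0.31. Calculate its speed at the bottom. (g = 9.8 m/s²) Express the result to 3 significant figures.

Work–energy: mg(L sinθ) − μ_k(mg cosθ)L = ½mv²
mgh = mgL sinθ = (2.34)(9.8)(3.31)sin23.6° = 30.388 J
W_f = μ_k mg cosθ · L = (0.31)(2.34)(9.8)cos23.6°·3.31 = 21.56 J
½mv² = 30.388 − 21.56 = 8.8260 J
v = √(2 × 8.8260/2.34) = 2.747 m/s

v = 2.75 m/s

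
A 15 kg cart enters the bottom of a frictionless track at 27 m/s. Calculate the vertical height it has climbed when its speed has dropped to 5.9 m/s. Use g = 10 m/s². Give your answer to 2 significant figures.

Conservation of energy: ½mv₁² = ½mv₂² + mgh
h = (v₁² − v₂²)/(2g) = (27² − 5.9²)/(2 × 10) = 34.71 m

h = 35 m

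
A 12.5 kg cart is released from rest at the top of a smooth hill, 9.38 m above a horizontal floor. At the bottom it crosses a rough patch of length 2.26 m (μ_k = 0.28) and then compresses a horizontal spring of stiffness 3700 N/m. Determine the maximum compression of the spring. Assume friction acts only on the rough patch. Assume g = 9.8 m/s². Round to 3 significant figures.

x = 0.761 m

Initial energy: E₁ = mgh = (12.5)(9.8)(9.38) = 1149.1 J
Friction removes W_f = μ_k mg d = (0.28)(12.5)(9.8)(2.26) = 77.52 J
Energy reaching the spring: E = 1149.1 − 77.52 = 1071.5 J
At max compression ½kx² = E ⇒ x = √(2E/k) = √(2 × 1071.5/3700) = 0.7611 m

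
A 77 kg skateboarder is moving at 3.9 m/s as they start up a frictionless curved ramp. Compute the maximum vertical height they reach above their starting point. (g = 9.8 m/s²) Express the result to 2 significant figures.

h = 0.78 m

Setting KE at the bottom equal to PE gained: ½mv² = mgh
h = v²/(2g) = 3.9²/(2 × 9.8) = 0.7760 m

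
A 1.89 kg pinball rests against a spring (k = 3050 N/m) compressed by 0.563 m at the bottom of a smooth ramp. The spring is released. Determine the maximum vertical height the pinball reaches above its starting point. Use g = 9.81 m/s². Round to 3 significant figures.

At maximum height the pinball is at rest, so ½kx² = mgh
h = kx²/(2mg) = (3050)(0.563)²/(2 × 1.89 × 9.81) = 26.07 m

h = 26.1 m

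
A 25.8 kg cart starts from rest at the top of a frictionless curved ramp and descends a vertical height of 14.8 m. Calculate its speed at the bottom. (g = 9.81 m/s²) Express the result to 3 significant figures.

By conservation of mechanical energy, mgh = ½mv²
v = √(2gh) = √(2 × 9.81 × 14.8) = √290.38 = 17.04 m/s

v = 17.0 m/s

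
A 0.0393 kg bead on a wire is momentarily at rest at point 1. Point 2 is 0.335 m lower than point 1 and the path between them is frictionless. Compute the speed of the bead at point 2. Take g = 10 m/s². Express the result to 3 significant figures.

Equating total energy at the two states: mgh = ½mv²
The mass cancels from both sides.
v = √(2gh) = √(2 × 10 × 0.335) = √6.7000 = 2.588 m/s

v = 2.59 m/s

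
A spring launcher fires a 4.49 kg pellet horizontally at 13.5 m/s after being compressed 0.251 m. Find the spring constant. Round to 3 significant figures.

Energy stored in the spring equals the launch KE: ½kx² = ½mv²
k = mv²/x² = (4.49)(13.5)²/(0.251)² = 12989 N/m

k = 13000 N/m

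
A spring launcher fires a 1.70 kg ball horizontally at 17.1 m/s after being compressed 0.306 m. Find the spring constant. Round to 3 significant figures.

½kx² = ½mv²
k = mv²/x² = (1.70)(17.1)²/(0.306)² = 5309 N/m

k = 5310 N/m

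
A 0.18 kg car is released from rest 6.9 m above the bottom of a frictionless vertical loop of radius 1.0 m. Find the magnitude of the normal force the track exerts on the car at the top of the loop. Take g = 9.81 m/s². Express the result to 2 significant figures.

N = 16 N

Energy from release to top (height 2r): mgh = ½mv_top² + mg(2r)
v_top² = 2g(h − 2r) = 2(9.81)(6.9 − 2.000) = 96.138 m²/s²
At the top, both N and weight point toward the centre: N + mg = mv_top²/r
N = m(v_top²/r − g) = 0.18(96.138/1.0 − 9.81) = 15.54 N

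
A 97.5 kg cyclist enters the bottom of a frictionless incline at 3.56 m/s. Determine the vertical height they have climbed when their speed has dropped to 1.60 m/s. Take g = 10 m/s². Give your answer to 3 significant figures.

h = 0.506 m

Energy balance between the two points: ½mv₁² = ½mv₂² + mgh
h = (v₁² − v₂²)/(2g) = (3.56² − 1.60²)/(2 × 10) = 0.5057 m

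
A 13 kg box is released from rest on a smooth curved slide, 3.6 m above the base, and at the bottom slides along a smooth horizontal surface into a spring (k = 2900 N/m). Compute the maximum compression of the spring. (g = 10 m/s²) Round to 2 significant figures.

Gravitational PE at the top equals spring PE at max compression: mgh = ½kx²
x = √(2mgh/k) = √(2 × 13 × 10 × 3.6 / 2900) = 0.5681 m

x = 0.57 m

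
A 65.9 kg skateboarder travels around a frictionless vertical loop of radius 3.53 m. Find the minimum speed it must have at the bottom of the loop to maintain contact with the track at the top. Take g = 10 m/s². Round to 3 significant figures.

v = 13.3 m/s

At the top: mg = mv_top²/r ⇒ v_top² = gr = 35.30 m²/s²
Energy from bottom to top (height 2r): ½mv_bot² = ½mv_top² + mg(2r)
v_bot² = gr + 4gr = 5gr = 176.5
v_bot = √(5gr) = 13.29 m/s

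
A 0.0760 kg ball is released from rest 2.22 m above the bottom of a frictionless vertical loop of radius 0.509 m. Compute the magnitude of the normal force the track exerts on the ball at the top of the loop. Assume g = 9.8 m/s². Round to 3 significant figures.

N = 2.77 N

Energy from release to top (height 2r): mgh = ½mv_top² + mg(2r)
v_top² = 2g(h − 2r) = 2(9.8)(2.22 − 1.018) = 23.559 m²/s²
At the top, both N and weight point toward the centre: N + mg = mv_top²/r
N = m(v_top²/r − g) = 0.0760(23.559/0.509 − 9.8) = 2.773 N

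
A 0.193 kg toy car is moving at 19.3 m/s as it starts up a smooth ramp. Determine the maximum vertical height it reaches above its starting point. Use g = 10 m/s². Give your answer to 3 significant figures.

Setting KE at the bottom equal to PE gained: ½mv² = mgh
h = v²/(2g) = 19.3²/(2 × 10) = 18.62 m

h = 18.6 m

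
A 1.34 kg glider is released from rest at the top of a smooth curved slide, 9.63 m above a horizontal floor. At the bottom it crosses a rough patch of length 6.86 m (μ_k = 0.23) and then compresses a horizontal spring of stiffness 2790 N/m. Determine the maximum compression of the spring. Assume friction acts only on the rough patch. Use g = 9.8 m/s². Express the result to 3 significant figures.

x = 0.275 m

Initial energy: E₁ = mgh = (1.34)(9.8)(9.63) = 126.46 J
Friction removes W_f = μ_k mg d = (0.23)(1.34)(9.8)(6.86) = 20.72 J
Energy reaching the spring: E = 126.46 − 20.72 = 105.74 J
At max compression ½kx² = E ⇒ x = √(2E/k) = √(2 × 105.74/2790) = 0.2753 m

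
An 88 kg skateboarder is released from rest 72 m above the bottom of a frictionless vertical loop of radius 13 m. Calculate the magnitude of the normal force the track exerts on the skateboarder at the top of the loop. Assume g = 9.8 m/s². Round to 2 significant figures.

N = 5200 N

Energy from release to top (height 2r): mgh = ½mv_top² + mg(2r)
v_top² = 2g(h − 2r) = 2(9.8)(72 − 26.00) = 901.60 m²/s²
At the top, both N and weight point toward the centre: N + mg = mv_top²/r
N = m(v_top²/r − g) = 88(901.60/13 − 9.8) = 5241 N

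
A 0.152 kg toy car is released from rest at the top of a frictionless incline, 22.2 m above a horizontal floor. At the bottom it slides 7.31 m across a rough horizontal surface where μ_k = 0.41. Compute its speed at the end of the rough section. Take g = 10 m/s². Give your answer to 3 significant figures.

Applying the work–energy principle:
mgh = ½mv² + μ_k m g d
W_f = μ_k mg d = (0.41)(0.152)(10)(7.31) = 4.556 J
½mv² = mgh − W_f = 33.744 − 4.556 = 29.188 J
v = √(2 × 29.188/0.152) = 19.60 m/s

v = 19.6 m/s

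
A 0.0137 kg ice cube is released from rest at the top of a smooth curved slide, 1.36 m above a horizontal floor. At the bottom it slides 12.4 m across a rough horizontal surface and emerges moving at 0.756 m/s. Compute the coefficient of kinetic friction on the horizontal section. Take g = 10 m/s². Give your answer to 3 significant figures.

Energy at the top = energy at the end + work done against friction:
mgh = ½mv² + μ_k m g d
mgh = 0.18632 J; ½mv² = 0.0039150 J
W_f = 0.18632 − 0.0039150 = 0.1824 J
μ_k = W_f/(mg·d) = 0.1824/(0.1370 × 12.4) = 0.1074

μ_k = 0.107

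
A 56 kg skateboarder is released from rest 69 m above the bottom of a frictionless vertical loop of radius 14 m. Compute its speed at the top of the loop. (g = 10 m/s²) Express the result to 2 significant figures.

Energy conservation: mgh = ½mv_top² + mg(2r)
v_top² = 2g(h − 2r) = 2(10)(69 − 28.00) = 820.0
v_top = 28.64 m/s

v = 29 m/s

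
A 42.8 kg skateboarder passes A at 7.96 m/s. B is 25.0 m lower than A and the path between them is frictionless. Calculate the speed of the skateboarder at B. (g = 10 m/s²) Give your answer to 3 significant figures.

v = 23.7 m/s

Equating total energy at the two states: ½mv₀² + mgh = ½mv²
v² = v₀² + 2gh = (7.96)² + 2(10)(25.0) = 563.36
v = √563.36 = 23.74 m/s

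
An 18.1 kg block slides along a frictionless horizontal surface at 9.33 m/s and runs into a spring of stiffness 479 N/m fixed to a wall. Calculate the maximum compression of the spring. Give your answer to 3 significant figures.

At max compression the block is momentarily at rest: ½mv² = ½kx²
x = v√(m/k) = 9.33 × √(18.1/479) = 1.814 m

x = 1.81 m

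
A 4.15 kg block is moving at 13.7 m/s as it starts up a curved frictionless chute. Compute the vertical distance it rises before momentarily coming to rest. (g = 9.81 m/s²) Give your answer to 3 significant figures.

By energy conservation, ½mv² = mgh
h = v²/(2g) = 13.7²/(2 × 9.81) = 9.566 m

h = 9.57 m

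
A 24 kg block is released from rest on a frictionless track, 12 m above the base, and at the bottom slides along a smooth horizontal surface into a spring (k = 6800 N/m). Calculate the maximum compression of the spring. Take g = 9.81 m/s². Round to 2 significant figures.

Gravitational PE at the top equals spring PE at max compression: mgh = ½kx²
x = √(2mgh/k) = √(2 × 24 × 9.81 × 12 / 6800) = 0.9116 m

x = 0.91 m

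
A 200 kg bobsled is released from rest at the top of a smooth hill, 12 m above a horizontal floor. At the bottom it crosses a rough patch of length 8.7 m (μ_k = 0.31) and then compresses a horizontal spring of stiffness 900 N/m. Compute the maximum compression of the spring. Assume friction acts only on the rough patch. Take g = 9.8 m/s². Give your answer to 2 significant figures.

Initial energy: E₁ = mgh = (200)(9.8)(12) = 23520 J
Friction removes W_f = μ_k mg d = (0.31)(200)(9.8)(8.7) = 5286 J
Energy reaching the spring: E = 23520 − 5286 = 18234 J
At max compression ½kx² = E ⇒ x = √(2E/k) = √(2 × 18234/900) = 6.366 m

x = 6.4 m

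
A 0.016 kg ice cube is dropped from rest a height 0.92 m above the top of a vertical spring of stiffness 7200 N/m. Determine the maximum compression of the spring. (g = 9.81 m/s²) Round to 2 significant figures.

x = 0.0064 m

Take the reference level at the top of the uncompressed spring. At max compression the cube has fallen H + x and is momentarily at rest:
mg(H + x) = ½kx²
½(7200)x² − (0.016)(9.81)x − (0.016)(9.81)(0.92) = 0
3600x² − 0.1570x − 0.1444 = 0
x = [0.1570 + √(0.02464 + 2079.4)]/(2 × 3600) = 0.006355 m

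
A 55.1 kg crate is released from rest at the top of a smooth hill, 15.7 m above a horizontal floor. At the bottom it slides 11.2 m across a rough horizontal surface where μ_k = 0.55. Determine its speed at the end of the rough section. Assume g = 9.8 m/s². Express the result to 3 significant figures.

Applying the work–energy principle:
mgh = ½mv² + μ_k m g d
W_f = μ_k mg d = (0.55)(55.1)(9.8)(11.2) = 3326 J
½mv² = mgh − W_f = 8477.7 − 3326 = 5151.4 J
v = √(2 × 5151.4/55.1) = 13.67 m/s

v = 13.7 m/s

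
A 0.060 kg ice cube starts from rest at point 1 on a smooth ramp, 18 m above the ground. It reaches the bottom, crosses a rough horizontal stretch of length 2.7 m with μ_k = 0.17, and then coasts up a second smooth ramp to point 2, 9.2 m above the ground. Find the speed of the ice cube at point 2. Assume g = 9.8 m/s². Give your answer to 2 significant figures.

v = 13 m/s

Energy at 1: mgh₁ = (0.060)(9.8)(18) = 10.584 J
Friction loss: W_f = μ_k mg d = 0.2699 J
At 2: ½mv² + mgh₂ = mgh₁ − W_f
½mv² = 10.584 − 0.2699 − 5.4096 = 4.9045 J
v = √(2 × 4.9045/0.060) = 12.79 m/s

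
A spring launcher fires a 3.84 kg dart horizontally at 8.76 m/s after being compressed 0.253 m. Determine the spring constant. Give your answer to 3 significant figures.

k = 4600 N/m

Spring PE at full compression equals KE at release: ½kx² = ½mv²
k = mv²/x² = (3.84)(8.76)²/(0.253)² = 4604 N/m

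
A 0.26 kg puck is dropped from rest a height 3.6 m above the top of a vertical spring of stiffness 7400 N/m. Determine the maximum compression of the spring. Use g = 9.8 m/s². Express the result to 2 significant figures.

x = 0.050 m

Take the reference level at the top of the uncompressed spring. At max compression the puck has fallen H + x and is momentarily at rest:
mg(H + x) = ½kx²
½(7400)x² − (0.26)(9.8)x − (0.26)(9.8)(3.6) = 0
3700x² − 2.548x − 9.173 = 0
x = [2.548 + √(6.492 + 135757)]/(2 × 3700) = 0.05014 m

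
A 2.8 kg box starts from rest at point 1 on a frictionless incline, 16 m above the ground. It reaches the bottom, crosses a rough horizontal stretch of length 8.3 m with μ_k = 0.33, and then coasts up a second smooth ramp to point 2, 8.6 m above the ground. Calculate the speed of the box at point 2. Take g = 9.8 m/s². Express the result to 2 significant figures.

Energy at 1: mgh₁ = (2.8)(9.8)(16) = 439.04 J
Friction loss: W_f = μ_k mg d = 75.16 J
At 2: ½mv² + mgh₂ = mgh₁ − W_f
½mv² = 439.04 − 75.16 − 235.98 = 127.90 J
v = √(2 × 127.90/2.8) = 9.558 m/s

v = 9.6 m/s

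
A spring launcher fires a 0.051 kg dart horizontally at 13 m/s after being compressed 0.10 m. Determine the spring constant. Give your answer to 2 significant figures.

k = 860 N/m

Spring PE at full compression equals KE at release: ½kx² = ½mv²
k = mv²/x² = (0.051)(13)²/(0.10)² = 861.9 N/m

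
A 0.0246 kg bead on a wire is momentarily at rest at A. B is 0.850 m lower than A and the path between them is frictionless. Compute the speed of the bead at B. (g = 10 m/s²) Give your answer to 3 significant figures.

v = 4.12 m/s

By conservation of mechanical energy, mgh = ½mv²
v = √(2gh) = √(2 × 10 × 0.850) = √17.000 = 4.123 m/s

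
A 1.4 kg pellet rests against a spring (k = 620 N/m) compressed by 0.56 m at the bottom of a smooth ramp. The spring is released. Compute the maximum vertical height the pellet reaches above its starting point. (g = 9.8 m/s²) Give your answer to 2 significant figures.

All spring PE becomes gravitational PE at the highest point: ½kx² = mgh
h = kx²/(2mg) = (620)(0.56)²/(2 × 1.4 × 9.8) = 7.086 m

h = 7.1 m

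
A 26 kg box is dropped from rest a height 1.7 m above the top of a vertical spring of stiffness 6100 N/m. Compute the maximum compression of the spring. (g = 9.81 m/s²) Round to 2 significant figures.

x = 0.42 m

Measuring PE from the top of the relaxed spring, at max compression the box has dropped H + x with zero KE, so:
mg(H + x) = ½kx²
½(6100)x² − (26)(9.81)x − (26)(9.81)(1.7) = 0
3050x² − 255.1x − 433.6 = 0
x = [255.1 + √(65056 + 5.2899e+06)]/(2 × 3050) = 0.4212 m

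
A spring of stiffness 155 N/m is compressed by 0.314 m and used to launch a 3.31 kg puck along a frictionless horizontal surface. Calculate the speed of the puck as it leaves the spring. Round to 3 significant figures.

The puck leaves the spring when the spring is at natural length, so ½kx² = ½mv²
v = x√(k/m) = 0.314 × √(155/3.31) = 2.149 m/s

v = 2.15 m/s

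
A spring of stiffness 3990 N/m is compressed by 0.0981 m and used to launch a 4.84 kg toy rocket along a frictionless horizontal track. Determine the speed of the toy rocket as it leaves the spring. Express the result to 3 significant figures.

The toy rocket leaves the spring when the spring is at natural length, so ½kx² = ½mv²
v = x√(k/m) = 0.0981 × √(3990/4.84) = 2.817 m/s

v = 2.82 m/s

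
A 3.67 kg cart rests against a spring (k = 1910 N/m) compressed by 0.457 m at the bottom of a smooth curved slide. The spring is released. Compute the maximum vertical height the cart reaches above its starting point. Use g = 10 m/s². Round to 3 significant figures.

h = 5.43 m

Energy conservation from release to the highest point: ½kx² = mgh
h = kx²/(2mg) = (1910)(0.457)²/(2 × 3.67 × 10) = 5.435 m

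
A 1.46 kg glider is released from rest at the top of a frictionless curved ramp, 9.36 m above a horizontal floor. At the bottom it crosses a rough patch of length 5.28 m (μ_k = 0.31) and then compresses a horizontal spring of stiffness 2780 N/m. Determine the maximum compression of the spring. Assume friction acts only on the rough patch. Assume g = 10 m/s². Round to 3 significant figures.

Initial energy: E₁ = mgh = (1.46)(10)(9.36) = 136.66 J
Friction removes W_f = μ_k mg d = (0.31)(1.46)(10)(5.28) = 23.90 J
Energy reaching the spring: E = 136.66 − 23.90 = 112.76 J
At max compression ½kx² = E ⇒ x = √(2E/k) = √(2 × 112.76/2780) = 0.2848 m

x = 0.285 m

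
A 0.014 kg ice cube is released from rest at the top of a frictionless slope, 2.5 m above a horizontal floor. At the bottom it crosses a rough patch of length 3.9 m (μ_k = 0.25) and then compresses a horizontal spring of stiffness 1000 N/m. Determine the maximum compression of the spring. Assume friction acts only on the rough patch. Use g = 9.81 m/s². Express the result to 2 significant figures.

x = 0.020 m

Initial energy: E₁ = mgh = (0.014)(9.81)(2.5) = 0.34335 J
Friction removes W_f = μ_k mg d = (0.25)(0.014)(9.81)(3.9) = 0.1339 J
Energy reaching the spring: E = 0.34335 − 0.1339 = 0.20944 J
At max compression ½kx² = E ⇒ x = √(2E/k) = √(2 × 0.20944/1000) = 0.02047 m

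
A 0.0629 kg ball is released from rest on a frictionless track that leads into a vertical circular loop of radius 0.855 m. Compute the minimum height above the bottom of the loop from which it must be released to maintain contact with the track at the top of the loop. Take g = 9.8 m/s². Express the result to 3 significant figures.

h = 2.14 m

At the top, for minimum speed gravity alone supplies the centripetal force: mg = mv_top²/r ⇒ v_top² = gr = 8.379 m²/s²
Energy conservation from release height h to the top (height 2r): mgh = ½mv_top² + mg(2r)
h = v_top²/(2g) + 2r = r/2 + 2r = 5r/2 = 2.138 m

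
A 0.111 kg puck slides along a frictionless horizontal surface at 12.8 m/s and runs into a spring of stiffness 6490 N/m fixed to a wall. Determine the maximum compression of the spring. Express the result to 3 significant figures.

x = 0.0529 m

All KE is stored as spring PE at maximum compression: ½mv² = ½kx²
x = v√(m/k) = 12.8 × √(0.111/6490) = 0.05294 m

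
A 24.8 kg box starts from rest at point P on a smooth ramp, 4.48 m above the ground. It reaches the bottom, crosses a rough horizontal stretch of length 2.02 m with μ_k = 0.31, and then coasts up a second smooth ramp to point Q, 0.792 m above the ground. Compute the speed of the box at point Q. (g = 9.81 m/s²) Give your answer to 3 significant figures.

v = 7.75 m/s

Energy at P: mgh₁ = (24.8)(9.81)(4.48) = 1089.9 J
Friction loss: W_f = μ_k mg d = 152.3 J
At Q: ½mv² + mgh₂ = mgh₁ − W_f
½mv² = 1089.9 − 152.3 − 192.68 = 744.90 J
v = √(2 × 744.90/24.8) = 7.751 m/s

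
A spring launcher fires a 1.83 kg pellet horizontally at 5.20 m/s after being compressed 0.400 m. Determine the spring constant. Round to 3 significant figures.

k = 309 N/m

½kx² = ½mv²
k = mv²/x² = (1.83)(5.20)²/(0.400)² = 309.3 N/m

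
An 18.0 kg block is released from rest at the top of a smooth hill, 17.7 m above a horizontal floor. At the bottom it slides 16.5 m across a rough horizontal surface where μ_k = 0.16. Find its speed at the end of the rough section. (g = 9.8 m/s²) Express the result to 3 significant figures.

v = 17.2 m/s

Energy bookkeeping (friction removes W_f = μ_k N d):
mgh = ½mv² + μ_k m g d
W_f = μ_k mg d = (0.16)(18.0)(9.8)(16.5) = 465.7 J
½mv² = mgh − W_f = 3122.3 − 465.7 = 2656.6 J
v = √(2 × 2656.6/18.0) = 17.18 m/s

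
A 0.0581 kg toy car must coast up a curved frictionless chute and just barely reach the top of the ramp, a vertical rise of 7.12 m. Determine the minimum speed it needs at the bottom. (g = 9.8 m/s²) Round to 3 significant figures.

v = 11.8 m/s

At the top it is momentarily at rest, so all KE converts to PE: ½mv² = mgh
v = √(2gh) = √(2 × 9.8 × 7.12) = 11.81 m/s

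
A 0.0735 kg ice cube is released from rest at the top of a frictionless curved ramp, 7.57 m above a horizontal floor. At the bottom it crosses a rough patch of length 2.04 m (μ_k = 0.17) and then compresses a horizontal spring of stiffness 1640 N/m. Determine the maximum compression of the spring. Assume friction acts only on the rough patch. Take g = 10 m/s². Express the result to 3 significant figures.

x = 0.0805 m

Initial energy: E₁ = mgh = (0.0735)(10)(7.57) = 5.5640 J
Friction removes W_f = μ_k mg d = (0.17)(0.0735)(10)(2.04) = 0.2549 J
Energy reaching the spring: E = 5.5640 − 0.2549 = 5.3091 J
At max compression ½kx² = E ⇒ x = √(2E/k) = √(2 × 5.3091/1640) = 0.08046 m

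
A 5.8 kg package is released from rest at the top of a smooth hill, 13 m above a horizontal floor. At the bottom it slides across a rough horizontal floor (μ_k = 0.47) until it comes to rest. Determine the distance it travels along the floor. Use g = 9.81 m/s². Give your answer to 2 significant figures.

d = 28 m

Energy bookkeeping (friction removes W_f = μ_k N d):
At rest all PE has been dissipated by friction: mgh = μ_k m g d
d = h/μ_k = 13/0.47 = 27.66 m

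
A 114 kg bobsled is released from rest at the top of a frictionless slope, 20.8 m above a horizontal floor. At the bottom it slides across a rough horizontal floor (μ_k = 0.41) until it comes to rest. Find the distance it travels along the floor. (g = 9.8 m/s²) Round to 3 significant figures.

Applying the work–energy principle:
At rest all PE has been dissipated by friction: mgh = μ_k m g d
d = h/μ_k = 20.8/0.41 = 50.73 m

d = 50.7 m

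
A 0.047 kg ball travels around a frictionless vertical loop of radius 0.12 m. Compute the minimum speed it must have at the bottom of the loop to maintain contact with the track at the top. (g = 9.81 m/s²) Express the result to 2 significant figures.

v = 2.4 m/s

At the top: mg = mv_top²/r ⇒ v_top² = gr = 1.177 m²/s²
Energy from bottom to top (height 2r): ½mv_bot² = ½mv_top² + mg(2r)
v_bot² = gr + 4gr = 5gr = 5.886
v_bot = √(5gr) = 2.426 m/s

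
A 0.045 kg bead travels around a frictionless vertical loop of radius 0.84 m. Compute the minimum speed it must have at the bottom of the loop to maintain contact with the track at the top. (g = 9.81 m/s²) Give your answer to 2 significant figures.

At the top: mg = mv_top²/r ⇒ v_top² = gr = 8.240 m²/s²
Energy from bottom to top (height 2r): ½mv_bot² = ½mv_top² + mg(2r)
v_bot² = gr + 4gr = 5gr = 41.20
v_bot = √(5gr) = 6.419 m/s

v = 6.4 m/s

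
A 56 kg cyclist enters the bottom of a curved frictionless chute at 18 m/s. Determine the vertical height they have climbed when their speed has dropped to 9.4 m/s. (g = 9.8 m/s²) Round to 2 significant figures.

Energy balance between the two points: ½mv₁² = ½mv₂² + mgh
h = (v₁² − v₂²)/(2g) = (18² − 9.4²)/(2 × 9.8) = 12.02 m

h = 12 m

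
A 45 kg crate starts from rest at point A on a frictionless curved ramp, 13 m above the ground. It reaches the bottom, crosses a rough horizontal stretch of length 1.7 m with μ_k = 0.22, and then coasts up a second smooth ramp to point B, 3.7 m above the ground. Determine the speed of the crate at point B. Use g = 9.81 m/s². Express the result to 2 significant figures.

Energy at A: mgh₁ = (45)(9.81)(13) = 5738.9 J
Friction loss: W_f = μ_k mg d = 165.1 J
At B: ½mv² + mgh₂ = mgh₁ − W_f
½mv² = 5738.9 − 165.1 − 1633.4 = 3940.4 J
v = √(2 × 3940.4/45) = 13.23 m/s

v = 13 m/s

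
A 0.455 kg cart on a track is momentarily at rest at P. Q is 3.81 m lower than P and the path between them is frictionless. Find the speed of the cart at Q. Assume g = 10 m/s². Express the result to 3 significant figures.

v = 8.73 m/s

Energy conservation between the two points: mgh = ½mv²
v = √(2gh) = √(2 × 10 × 3.81) = √76.200 = 8.729 m/s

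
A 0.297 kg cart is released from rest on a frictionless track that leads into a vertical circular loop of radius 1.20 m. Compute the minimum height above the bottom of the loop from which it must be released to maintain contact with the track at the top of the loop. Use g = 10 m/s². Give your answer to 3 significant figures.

At the top, for minimum speed gravity alone supplies the centripetal force: mg = mv_top²/r ⇒ v_top² = gr = 12.00 m²/s²
Energy conservation from release height h to the top (height 2r): mgh = ½mv_top² + mg(2r)
h = v_top²/(2g) + 2r = r/2 + 2r = 5r/2 = 3.000 m

h = 3.00 m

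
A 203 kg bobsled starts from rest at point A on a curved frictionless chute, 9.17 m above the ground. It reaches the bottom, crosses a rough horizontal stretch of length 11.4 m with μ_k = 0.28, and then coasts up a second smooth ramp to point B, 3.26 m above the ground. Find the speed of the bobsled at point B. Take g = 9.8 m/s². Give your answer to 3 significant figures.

v = 7.30 m/s

Energy at A: mgh₁ = (203)(9.8)(9.17) = 18243 J
Friction loss: W_f = μ_k mg d = 6350 J
At B: ½mv² + mgh₂ = mgh₁ − W_f
½mv² = 18243 − 6350 − 6485.4 = 5407.2 J
v = √(2 × 5407.2/203) = 7.299 m/s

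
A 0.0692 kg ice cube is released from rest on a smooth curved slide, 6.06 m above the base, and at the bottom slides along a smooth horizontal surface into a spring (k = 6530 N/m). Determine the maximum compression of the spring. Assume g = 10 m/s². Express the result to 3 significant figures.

At max compression the cube is momentarily at rest: mgh = ½kx²
x = √(2mgh/k) = √(2 × 0.0692 × 10 × 6.06 / 6530) = 0.03584 m

x = 0.0358 m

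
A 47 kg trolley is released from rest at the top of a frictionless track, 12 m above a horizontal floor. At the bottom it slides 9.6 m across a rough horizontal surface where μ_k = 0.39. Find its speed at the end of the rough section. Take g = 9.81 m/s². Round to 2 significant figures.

v = 13 m/s

Applying the work–energy principle:
mgh = ½mv² + μ_k m g d
W_f = μ_k mg d = (0.39)(47)(9.81)(9.6) = 1726 J
½mv² = mgh − W_f = 5532.8 − 1726 = 3806.6 J
v = √(2 × 3806.6/47) = 12.73 m/s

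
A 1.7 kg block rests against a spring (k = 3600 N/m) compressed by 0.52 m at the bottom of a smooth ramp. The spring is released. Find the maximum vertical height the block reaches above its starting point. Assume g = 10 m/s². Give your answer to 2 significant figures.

At maximum height the block is at rest, so ½kx² = mgh
h = kx²/(2mg) = (3600)(0.52)²/(2 × 1.7 × 10) = 28.63 m

h = 29 m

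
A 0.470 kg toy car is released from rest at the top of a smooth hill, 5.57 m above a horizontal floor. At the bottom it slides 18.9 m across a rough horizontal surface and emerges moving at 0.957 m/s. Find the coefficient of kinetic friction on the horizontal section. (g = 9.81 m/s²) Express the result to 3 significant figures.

μ_k = 0.292

Energy at the top = energy at the end + work done against friction:
mgh = ½mv² + μ_k m g d
mgh = 25.682 J; ½mv² = 0.21522 J
W_f = 25.682 − 0.21522 = 25.47 J
μ_k = W_f/(mg·d) = 25.47/(4.611 × 18.9) = 0.2922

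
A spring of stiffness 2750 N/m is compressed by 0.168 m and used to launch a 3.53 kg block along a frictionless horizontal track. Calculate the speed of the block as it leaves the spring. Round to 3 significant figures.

Spring PE converts entirely to kinetic energy: ½kx² = ½mv²
v = x√(k/m) = 0.168 × √(2750/3.53) = 4.689 m/s

v = 4.69 m/s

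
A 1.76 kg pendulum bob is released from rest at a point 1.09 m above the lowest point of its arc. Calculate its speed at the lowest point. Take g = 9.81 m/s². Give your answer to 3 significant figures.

Equating total energy at the two states: mgh = ½mv²
v = √(2gh) = √(2 × 9.81 × 1.09) = √21.386 = 4.624 m/s

v = 4.62 m/s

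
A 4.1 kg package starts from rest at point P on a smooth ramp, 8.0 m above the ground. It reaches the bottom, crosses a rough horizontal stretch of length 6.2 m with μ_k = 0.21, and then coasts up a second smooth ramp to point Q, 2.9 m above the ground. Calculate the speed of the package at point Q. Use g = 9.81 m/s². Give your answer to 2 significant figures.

v = 8.6 m/s

Energy at P: mgh₁ = (4.1)(9.81)(8.0) = 321.77 J
Friction loss: W_f = μ_k mg d = 52.37 J
At Q: ½mv² + mgh₂ = mgh₁ − W_f
½mv² = 321.77 − 52.37 − 116.64 = 152.76 J
v = √(2 × 152.76/4.1) = 8.632 m/s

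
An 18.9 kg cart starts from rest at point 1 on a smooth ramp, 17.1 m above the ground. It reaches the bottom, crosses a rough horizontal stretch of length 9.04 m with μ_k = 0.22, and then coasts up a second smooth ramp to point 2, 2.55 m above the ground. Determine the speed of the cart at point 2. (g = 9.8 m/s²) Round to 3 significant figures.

Energy at 1: mgh₁ = (18.9)(9.8)(17.1) = 3167.3 J
Friction loss: W_f = μ_k mg d = 368.4 J
At 2: ½mv² + mgh₂ = mgh₁ − W_f
½mv² = 3167.3 − 368.4 − 472.31 = 2326.6 J
v = √(2 × 2326.6/18.9) = 15.69 m/s

v = 15.7 m/s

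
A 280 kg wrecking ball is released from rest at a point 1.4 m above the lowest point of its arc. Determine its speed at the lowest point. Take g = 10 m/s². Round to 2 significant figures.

v = 5.3 m/s

By conservation of mechanical energy, mgh = ½mv²
v = √(2gh) = √(2 × 10 × 1.4) = √28.000 = 5.292 m/s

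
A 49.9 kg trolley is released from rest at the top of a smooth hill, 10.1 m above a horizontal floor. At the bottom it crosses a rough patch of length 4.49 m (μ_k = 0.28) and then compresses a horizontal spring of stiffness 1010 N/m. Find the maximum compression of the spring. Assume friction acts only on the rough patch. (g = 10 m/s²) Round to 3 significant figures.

x = 2.96 m

Initial energy: E₁ = mgh = (49.9)(10)(10.1) = 5039.9 J
Friction removes W_f = μ_k mg d = (0.28)(49.9)(10)(4.49) = 627.3 J
Energy reaching the spring: E = 5039.9 − 627.3 = 4412.6 J
At max compression ½kx² = E ⇒ x = √(2E/k) = √(2 × 4412.6/1010) = 2.956 m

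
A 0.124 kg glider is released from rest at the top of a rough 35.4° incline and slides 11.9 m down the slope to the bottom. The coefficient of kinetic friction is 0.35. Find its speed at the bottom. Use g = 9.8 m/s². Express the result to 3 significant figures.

v = 8.28 m/s

Taking the bottom as reference, mgh = ½mv² + μ_k N L with h = L sinθ, N = mg cosθ:
mgh = mgL sinθ = (0.124)(9.8)(11.9)sin35.4° = 8.3769 J
W_f = μ_k mg cosθ · L = (0.35)(0.124)(9.8)cos35.4°·11.9 = 4.126 J
½mv² = 8.3769 − 4.126 = 4.2513 J
v = √(2 × 4.2513/0.124) = 8.281 m/s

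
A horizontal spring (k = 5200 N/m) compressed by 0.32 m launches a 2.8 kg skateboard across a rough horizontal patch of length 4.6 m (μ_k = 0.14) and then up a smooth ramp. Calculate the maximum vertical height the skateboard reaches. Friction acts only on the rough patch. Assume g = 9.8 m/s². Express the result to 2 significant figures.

Spring energy: E₀ = ½kx² = ½(5200)(0.32)² = 266.24 J
Friction: W_f = μ_k mg d = (0.14)(2.8)(9.8)(4.6) = 17.67 J
Energy at base of ramp: E = 266.24 − 17.67 = 248.57 J
At max height all remaining energy is PE: mgh = E ⇒ h = E/(mg) = 248.57/(2.8 × 9.8) = 9.059 m

h = 9.1 m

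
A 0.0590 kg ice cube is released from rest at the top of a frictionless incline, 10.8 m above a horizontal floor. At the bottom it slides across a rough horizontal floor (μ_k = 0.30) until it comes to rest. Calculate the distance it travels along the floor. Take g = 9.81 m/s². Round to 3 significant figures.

d = 36.0 m

Energy at the top = energy at the end + work done against friction:
At rest all PE has been dissipated by friction: mgh = μ_k m g d
d = h/μ_k = 10.8/0.30 = 36.00 m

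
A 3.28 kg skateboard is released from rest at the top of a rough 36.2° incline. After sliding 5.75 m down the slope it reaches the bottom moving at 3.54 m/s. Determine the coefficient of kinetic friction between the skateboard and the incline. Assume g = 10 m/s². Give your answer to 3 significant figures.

The energy dissipated by friction is the PE lost minus the KE gained:
mgL sinθ = 111.39 J; ½mv² = 20.552 J
W_f = 111.39 − 20.552 = 90.84 J
μ_k = W_f/(mg cosθ · L) = 90.84/(26.47 × 5.75) = 0.5969

μ_k = 0.597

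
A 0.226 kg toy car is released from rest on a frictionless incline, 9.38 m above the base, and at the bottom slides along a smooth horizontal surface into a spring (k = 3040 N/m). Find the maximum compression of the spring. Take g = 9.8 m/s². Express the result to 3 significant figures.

At max compression the car is momentarily at rest: mgh = ½kx²
x = √(2mgh/k) = √(2 × 0.226 × 9.8 × 9.38 / 3040) = 0.1169 m

x = 0.117 m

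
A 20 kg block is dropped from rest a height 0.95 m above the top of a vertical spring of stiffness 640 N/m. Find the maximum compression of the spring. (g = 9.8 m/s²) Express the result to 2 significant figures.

x = 1.1 m

Let x be the compression. The total drop is H + x, and the block is instantaneously at rest at max compression, so energy conservation gives:
mg(H + x) = ½kx²
½(640)x² − (20)(9.8)x − (20)(9.8)(0.95) = 0
320.0x² − 196.0x − 186.2 = 0
x = [196.0 + √(38416 + 238336)]/(2 × 320.0) = 1.128 m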